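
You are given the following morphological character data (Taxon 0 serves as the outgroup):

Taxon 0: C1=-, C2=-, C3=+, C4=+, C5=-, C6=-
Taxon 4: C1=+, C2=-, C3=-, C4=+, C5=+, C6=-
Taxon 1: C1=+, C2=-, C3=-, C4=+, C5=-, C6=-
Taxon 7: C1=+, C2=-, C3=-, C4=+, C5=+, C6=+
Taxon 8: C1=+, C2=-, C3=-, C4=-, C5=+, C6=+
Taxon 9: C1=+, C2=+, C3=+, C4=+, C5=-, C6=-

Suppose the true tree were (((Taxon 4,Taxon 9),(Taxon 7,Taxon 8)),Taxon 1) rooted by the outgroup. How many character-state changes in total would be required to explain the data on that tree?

8

Map each character onto (((Taxon 4,Taxon 9),(Taxon 7,Taxon 8)),Taxon 1) (rooted by Taxon 0) and count the minimum state changes it requires (Fitch parsimony):
C1: 1; C2: 1; C3: 2; C4: 1; C5: 2; C6: 1.
Total tree length = 8.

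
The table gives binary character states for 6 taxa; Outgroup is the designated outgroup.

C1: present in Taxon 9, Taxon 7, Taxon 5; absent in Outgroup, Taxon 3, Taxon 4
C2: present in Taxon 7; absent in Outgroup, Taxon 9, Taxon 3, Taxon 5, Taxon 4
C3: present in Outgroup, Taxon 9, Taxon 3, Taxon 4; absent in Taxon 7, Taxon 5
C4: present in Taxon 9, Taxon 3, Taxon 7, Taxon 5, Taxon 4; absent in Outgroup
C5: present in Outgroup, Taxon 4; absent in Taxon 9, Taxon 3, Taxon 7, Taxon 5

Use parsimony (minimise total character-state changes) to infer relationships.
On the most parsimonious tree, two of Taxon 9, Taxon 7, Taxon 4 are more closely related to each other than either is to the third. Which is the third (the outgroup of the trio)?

Taxon 4

Character polarity is set by the outgroup: the derived state is whichever differs from the outgroup's state, so for C3, C5 the derived state is 'absent', and for the remaining characters it is 'present'.
Only Taxon 5, Taxon 7, and Taxon 9 show the derived state 'present' for C1, supporting them as a clade.
C2: derived state 'present' in Taxon 7 only — an autapomorphy, so it tells us nothing about relationships among taxa.
Only Taxon 5 and Taxon 7 show the derived state 'absent' for C3, supporting them as a clade.
C4 (derived state 'present') is shared by all ingroup taxa — unites the whole ingroup.
Only Taxon 3, Taxon 5, Taxon 7, and Taxon 9 show the derived state 'absent' for C5, supporting them as a clade.
Most parsimonious ingroup topology: (((Taxon 9,(Taxon 7,Taxon 5)),Taxon 3),Taxon 4).
Taxon 9 and Taxon 7 share a more recent common ancestor with each other than either does with Taxon 4, so Taxon 4 is the least closely related of the three.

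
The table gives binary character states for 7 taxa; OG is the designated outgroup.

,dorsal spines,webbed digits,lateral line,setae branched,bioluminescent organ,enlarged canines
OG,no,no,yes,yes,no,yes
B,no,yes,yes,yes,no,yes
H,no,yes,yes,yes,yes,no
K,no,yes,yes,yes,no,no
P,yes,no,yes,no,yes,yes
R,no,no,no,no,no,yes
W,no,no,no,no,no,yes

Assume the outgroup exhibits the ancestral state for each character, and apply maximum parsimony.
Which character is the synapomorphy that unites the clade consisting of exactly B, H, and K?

Character polarity is set by the outgroup: the derived state is whichever differs from the outgroup's state, so for lateral line, setae branched, enlarged canines the derived state is 'no', and for the remaining characters it is 'yes'.
dorsal spines (derived state 'yes') is unique to P (autapomorphy; uninformative for grouping).
Only B, H, and K show the derived state 'yes' for webbed digits, supporting them as a clade.
lateral line: derived state 'no' in R and W only — synapomorphy for {R, W}.
setae branched: derived state 'no' in P, R, and W only — synapomorphy for {P, R, W}.
bioluminescent organ (state 'yes') occurs in H and P but conflicts with the nesting implied by the other characters — most parsimoniously interpreted as homoplasy.
enlarged canines (derived state 'no') is shared by H and K — a synapomorphy uniting that clade.
Most parsimonious ingroup topology: ((B,(H,K)),(P,(R,W))).
The clade {B, H, K} is supported by webbed digits: its derived state 'yes' occurs in exactly those taxa and in no other taxon (including the outgroup).

webbed digits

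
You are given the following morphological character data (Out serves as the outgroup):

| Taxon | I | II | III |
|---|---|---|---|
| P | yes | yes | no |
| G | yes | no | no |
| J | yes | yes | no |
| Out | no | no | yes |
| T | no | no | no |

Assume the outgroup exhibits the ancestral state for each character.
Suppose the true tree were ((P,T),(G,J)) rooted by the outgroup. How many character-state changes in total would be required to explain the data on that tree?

Map each character onto ((P,T),(G,J)) (rooted by Out) and count the minimum state changes it requires (Fitch parsimony):
I: 2; II: 2; III: 1.
Total tree length = 5.

5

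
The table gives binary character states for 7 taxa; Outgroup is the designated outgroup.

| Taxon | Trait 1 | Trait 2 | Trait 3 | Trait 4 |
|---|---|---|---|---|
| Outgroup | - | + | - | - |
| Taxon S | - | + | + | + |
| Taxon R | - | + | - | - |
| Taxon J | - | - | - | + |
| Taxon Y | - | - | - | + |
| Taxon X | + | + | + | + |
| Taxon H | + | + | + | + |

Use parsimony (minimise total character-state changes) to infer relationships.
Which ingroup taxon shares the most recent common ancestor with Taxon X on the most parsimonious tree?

Character polarity is set by the outgroup: the derived state is whichever differs from the outgroup's state, so for Trait 2 the derived state is '-', and for the remaining characters it is '+'.
Only Taxon H and Taxon X show the derived state '+' for Trait 1, supporting them as a clade.
Trait 2: derived state '-' in Taxon J and Taxon Y only — synapomorphy for {Taxon J, Taxon Y}.
Trait 3 (derived state '+') is shared by Taxon H, Taxon S, and Taxon X — a synapomorphy uniting that clade.
Only Taxon H, Taxon J, Taxon S, Taxon X, and Taxon Y show the derived state '+' for Trait 4, supporting them as a clade.
Most parsimonious ingroup topology: (((Taxon S,(Taxon X,Taxon H)),(Taxon J,Taxon Y)),Taxon R).
Taxon X and Taxon H form a cherry on this tree, so they are sister taxa.

Taxon H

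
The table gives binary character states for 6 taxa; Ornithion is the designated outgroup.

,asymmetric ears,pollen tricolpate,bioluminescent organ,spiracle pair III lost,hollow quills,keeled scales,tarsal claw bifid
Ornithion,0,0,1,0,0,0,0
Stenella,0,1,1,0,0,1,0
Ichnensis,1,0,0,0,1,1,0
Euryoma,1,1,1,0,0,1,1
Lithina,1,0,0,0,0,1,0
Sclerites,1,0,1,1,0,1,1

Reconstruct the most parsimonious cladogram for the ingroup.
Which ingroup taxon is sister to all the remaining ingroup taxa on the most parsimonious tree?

Stenella

Character polarity is set by the outgroup: the derived state is whichever differs from the outgroup's state, so for bioluminescent organ the derived state is '0', and for the remaining characters it is '1'.
asymmetric ears (derived state '1') is shared by Euryoma, Ichnensis, Lithina, and Sclerites — a synapomorphy uniting that clade.
pollen tricolpate groups Euryoma and Stenella, which is incompatible with the clades supported by the remaining characters; treating it as convergent (homoplasy) costs fewer steps than any alternative tree.
bioluminescent organ (derived state '0') is shared by Ichnensis and Lithina — a synapomorphy uniting that clade.
spiracle pair III lost (derived state '1') is unique to Sclerites (autapomorphy; uninformative for grouping).
hollow quills (derived state '1') is unique to Ichnensis (autapomorphy; uninformative for grouping).
keeled scales (derived state '1') is shared by all ingroup taxa — unites the whole ingroup.
tarsal claw bifid: derived state '1' in Euryoma and Sclerites only — synapomorphy for {Euryoma, Sclerites}.
Most parsimonious ingroup topology: (Stenella,((Ichnensis,Lithina),(Euryoma,Sclerites))).
Stenella is sister to the clade containing all other ingroup taxa, so it is the earliest-diverging (most basal) ingroup lineage.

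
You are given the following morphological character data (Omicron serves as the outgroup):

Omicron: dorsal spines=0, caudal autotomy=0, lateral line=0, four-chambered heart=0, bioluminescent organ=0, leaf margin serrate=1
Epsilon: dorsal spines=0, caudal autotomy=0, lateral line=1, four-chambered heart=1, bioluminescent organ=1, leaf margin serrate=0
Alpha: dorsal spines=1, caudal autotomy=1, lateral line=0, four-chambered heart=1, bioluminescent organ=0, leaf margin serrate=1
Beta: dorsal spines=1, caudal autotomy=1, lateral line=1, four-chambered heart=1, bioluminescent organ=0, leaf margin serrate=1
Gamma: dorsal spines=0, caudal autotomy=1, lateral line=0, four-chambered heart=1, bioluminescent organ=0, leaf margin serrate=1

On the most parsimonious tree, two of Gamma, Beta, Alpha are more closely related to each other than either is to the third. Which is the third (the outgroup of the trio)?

Gamma

Character polarity is set by the outgroup: the derived state is whichever differs from the outgroup's state, so for leaf margin serrate the derived state is '0', and for the remaining characters it is '1'.
Only Alpha and Beta show the derived state '1' for dorsal spines, supporting them as a clade.
caudal autotomy: derived state '1' in Alpha, Beta, and Gamma only — synapomorphy for {Alpha, Beta, Gamma}.
lateral line (state '1') occurs in Beta and Epsilon but conflicts with the nesting implied by the other characters — most parsimoniously interpreted as homoplasy.
four-chambered heart (derived state '1') is shared by all ingroup taxa — unites the whole ingroup.
bioluminescent organ: derived state '1' in Epsilon only — an autapomorphy, so it tells us nothing about relationships among taxa.
leaf margin serrate (derived state '0') is unique to Epsilon (autapomorphy; uninformative for grouping).
Most parsimonious ingroup topology: (((Beta,Alpha),Gamma),Epsilon).
Alpha and Beta share a more recent common ancestor with each other than either does with Gamma, so Gamma is the least closely related of the three.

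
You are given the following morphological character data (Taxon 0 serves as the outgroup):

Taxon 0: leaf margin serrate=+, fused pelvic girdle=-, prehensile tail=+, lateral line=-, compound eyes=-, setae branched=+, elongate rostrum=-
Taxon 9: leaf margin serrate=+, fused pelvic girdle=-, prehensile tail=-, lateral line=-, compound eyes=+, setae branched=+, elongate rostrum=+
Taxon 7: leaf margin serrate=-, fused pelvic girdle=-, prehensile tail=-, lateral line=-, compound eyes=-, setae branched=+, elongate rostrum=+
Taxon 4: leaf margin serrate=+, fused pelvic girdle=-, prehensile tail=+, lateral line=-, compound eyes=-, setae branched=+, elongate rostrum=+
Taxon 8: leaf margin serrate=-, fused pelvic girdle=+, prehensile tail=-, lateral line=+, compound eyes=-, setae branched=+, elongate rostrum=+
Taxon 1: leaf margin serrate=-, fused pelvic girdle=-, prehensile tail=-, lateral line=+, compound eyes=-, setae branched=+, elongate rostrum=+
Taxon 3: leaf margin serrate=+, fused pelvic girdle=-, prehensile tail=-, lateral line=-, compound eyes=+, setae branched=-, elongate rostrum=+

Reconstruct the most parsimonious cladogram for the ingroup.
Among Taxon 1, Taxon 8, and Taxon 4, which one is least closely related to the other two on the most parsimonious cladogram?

Taxon 4

Character polarity is set by the outgroup: the derived state is whichever differs from the outgroup's state, so for leaf margin serrate, prehensile tail, setae branched the derived state is '-', and for the remaining characters it is '+'.
Only Taxon 1, Taxon 7, and Taxon 8 show the derived state '-' for leaf margin serrate, supporting them as a clade.
fused pelvic girdle (derived state '+') is unique to Taxon 8 (autapomorphy; uninformative for grouping).
Only Taxon 1, Taxon 3, Taxon 7, Taxon 8, and Taxon 9 show the derived state '-' for prehensile tail, supporting them as a clade.
lateral line: derived state '+' in Taxon 1 and Taxon 8 only — synapomorphy for {Taxon 1, Taxon 8}.
Only Taxon 3 and Taxon 9 show the derived state '+' for compound eyes, supporting them as a clade.
setae branched: derived state '-' in Taxon 3 only — an autapomorphy, so it tells us nothing about relationships among taxa.
All ingroup taxa share the derived state '+' for elongate rostrum; it defines the ingroup but does not resolve relationships within it.
Most parsimonious ingroup topology: (((Taxon 9,Taxon 3),(Taxon 7,(Taxon 8,Taxon 1))),Taxon 4).
Taxon 8 and Taxon 1 share a more recent common ancestor with each other than either does with Taxon 4, so Taxon 4 is the least closely related of the three.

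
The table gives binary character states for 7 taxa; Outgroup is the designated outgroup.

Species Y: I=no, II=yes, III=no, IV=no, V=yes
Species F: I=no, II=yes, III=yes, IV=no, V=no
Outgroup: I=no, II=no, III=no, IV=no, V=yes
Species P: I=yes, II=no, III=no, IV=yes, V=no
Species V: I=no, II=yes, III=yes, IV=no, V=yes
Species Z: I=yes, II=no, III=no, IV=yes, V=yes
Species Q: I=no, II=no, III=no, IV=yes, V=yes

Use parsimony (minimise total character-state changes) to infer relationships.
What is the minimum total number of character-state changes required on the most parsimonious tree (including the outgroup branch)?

6

Character polarity is set by the outgroup: the derived state is whichever differs from the outgroup's state, so for V the derived state is 'no', and for the remaining characters it is 'yes'.
I (derived state 'yes') is shared by Species P and Species Z — a synapomorphy uniting that clade.
II (derived state 'yes') is shared by Species F, Species V, and Species Y — a synapomorphy uniting that clade.
III: derived state 'yes' in Species F and Species V only — synapomorphy for {Species F, Species V}.
IV (derived state 'yes') is shared by Species P, Species Q, and Species Z — a synapomorphy uniting that clade.
V (state 'no') occurs in Species F and Species P but conflicts with the nesting implied by the other characters — most parsimoniously interpreted as homoplasy.
Most parsimonious ingroup topology: ((Species Q,(Species P,Species Z)),(Species Y,(Species F,Species V))).
Changes per character on this tree: I: 1; II: 1; III: 1; IV: 1; V: 2.
Total = 6.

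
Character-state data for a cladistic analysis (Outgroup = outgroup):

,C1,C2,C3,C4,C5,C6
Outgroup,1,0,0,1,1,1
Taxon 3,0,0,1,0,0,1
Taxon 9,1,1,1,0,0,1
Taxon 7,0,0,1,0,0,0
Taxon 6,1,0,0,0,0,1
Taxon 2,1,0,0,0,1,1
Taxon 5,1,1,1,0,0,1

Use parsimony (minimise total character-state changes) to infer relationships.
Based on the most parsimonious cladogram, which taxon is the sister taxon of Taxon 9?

Character polarity is set by the outgroup: the derived state is whichever differs from the outgroup's state, so for C1, C4, C5, C6 the derived state is '0', and for the remaining characters it is '1'.
C1 (derived state '0') is shared by Taxon 3 and Taxon 7 — a synapomorphy uniting that clade.
C2 (derived state '1') is shared by Taxon 5 and Taxon 9 — a synapomorphy uniting that clade.
C3 (derived state '1') is shared by Taxon 3, Taxon 5, Taxon 7, and Taxon 9 — a synapomorphy uniting that clade.
All ingroup taxa share the derived state '0' for C4; it defines the ingroup but does not resolve relationships within it.
C5 (derived state '0') is shared by Taxon 3, Taxon 5, Taxon 6, Taxon 7, and Taxon 9 — a synapomorphy uniting that clade.
C6: derived state '0' in Taxon 7 only — an autapomorphy, so it tells us nothing about relationships among taxa.
Most parsimonious ingroup topology: ((((Taxon 3,Taxon 7),(Taxon 9,Taxon 5)),Taxon 6),Taxon 2).
Taxon 9 and Taxon 5 form a cherry on this tree, so they are sister taxa.

Taxon 5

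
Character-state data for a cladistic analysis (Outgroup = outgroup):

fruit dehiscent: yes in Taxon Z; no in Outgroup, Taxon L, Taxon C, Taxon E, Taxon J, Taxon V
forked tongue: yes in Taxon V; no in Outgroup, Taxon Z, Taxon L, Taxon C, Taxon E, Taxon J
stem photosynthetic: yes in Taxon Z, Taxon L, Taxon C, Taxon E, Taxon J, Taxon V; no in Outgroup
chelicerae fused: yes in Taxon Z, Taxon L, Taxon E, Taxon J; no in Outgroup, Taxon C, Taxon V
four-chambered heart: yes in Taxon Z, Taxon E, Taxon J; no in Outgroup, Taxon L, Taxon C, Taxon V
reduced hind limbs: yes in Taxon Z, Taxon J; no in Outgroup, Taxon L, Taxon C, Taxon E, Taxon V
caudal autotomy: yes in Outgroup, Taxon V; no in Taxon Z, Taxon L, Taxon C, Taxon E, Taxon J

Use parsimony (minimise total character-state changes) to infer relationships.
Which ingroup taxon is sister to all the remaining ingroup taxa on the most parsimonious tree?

Taxon V

Character polarity is set by the outgroup: the derived state is whichever differs from the outgroup's state, so for caudal autotomy the derived state is 'no', and for the remaining characters it is 'yes'.
fruit dehiscent: derived state 'yes' in Taxon Z only — an autapomorphy, so it tells us nothing about relationships among taxa.
forked tongue: derived state 'yes' in Taxon V only — an autapomorphy, so it tells us nothing about relationships among taxa.
stem photosynthetic (derived state 'yes') is shared by all ingroup taxa — unites the whole ingroup.
chelicerae fused: derived state 'yes' in Taxon E, Taxon J, Taxon L, and Taxon Z only — synapomorphy for {Taxon E, Taxon J, Taxon L, Taxon Z}.
four-chambered heart (derived state 'yes') is shared by Taxon E, Taxon J, and Taxon Z — a synapomorphy uniting that clade.
reduced hind limbs: derived state 'yes' in Taxon J and Taxon Z only — synapomorphy for {Taxon J, Taxon Z}.
caudal autotomy (derived state 'no') is shared by Taxon C, Taxon E, Taxon J, Taxon L, and Taxon Z — a synapomorphy uniting that clade.
Most parsimonious ingroup topology: (((((Taxon Z,Taxon J),Taxon E),Taxon L),Taxon C),Taxon V).
Taxon V is sister to the clade containing all other ingroup taxa, so it is the earliest-diverging (most basal) ingroup lineage.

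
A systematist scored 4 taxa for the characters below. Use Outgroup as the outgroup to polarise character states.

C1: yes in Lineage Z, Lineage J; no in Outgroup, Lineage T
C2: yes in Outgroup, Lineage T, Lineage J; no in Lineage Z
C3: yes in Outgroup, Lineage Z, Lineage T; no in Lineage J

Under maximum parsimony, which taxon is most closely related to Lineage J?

Lineage Z

Character polarity is set by the outgroup: the derived state is whichever differs from the outgroup's state, so for C2, C3 the derived state is 'no', and for the remaining characters it is 'yes'.
C1 (derived state 'yes') is shared by Lineage J and Lineage Z — a synapomorphy uniting that clade.
C2: derived state 'no' in Lineage Z only — an autapomorphy, so it tells us nothing about relationships among taxa.
C3: derived state 'no' in Lineage J only — an autapomorphy, so it tells us nothing about relationships among taxa.
Most parsimonious ingroup topology: ((Lineage Z,Lineage J),Lineage T).
Lineage J and Lineage Z form a cherry on this tree, so they are sister taxa.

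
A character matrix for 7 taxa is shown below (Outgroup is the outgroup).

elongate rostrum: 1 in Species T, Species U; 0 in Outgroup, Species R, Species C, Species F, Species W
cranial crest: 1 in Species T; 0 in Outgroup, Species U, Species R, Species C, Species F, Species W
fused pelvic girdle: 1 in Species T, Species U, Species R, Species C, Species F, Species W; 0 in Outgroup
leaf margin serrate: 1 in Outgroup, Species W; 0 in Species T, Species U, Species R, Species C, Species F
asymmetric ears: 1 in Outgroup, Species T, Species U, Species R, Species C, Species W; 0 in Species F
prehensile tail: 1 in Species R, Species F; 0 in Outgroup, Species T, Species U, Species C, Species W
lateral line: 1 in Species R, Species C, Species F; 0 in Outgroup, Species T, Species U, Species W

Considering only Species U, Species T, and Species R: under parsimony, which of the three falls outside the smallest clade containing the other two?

Character polarity is set by the outgroup: the derived state is whichever differs from the outgroup's state, so for leaf margin serrate, asymmetric ears the derived state is '0', and for the remaining characters it is '1'.
elongate rostrum: derived state '1' in Species T and Species U only — synapomorphy for {Species T, Species U}.
cranial crest: derived state '1' in Species T only — an autapomorphy, so it tells us nothing about relationships among taxa.
fused pelvic girdle (derived state '1') is shared by all ingroup taxa — unites the whole ingroup.
leaf margin serrate (derived state '0') is shared by Species C, Species F, Species R, Species T, and Species U — a synapomorphy uniting that clade.
asymmetric ears: derived state '0' in Species F only — an autapomorphy, so it tells us nothing about relationships among taxa.
prehensile tail: derived state '1' in Species F and Species R only — synapomorphy for {Species F, Species R}.
lateral line: derived state '1' in Species C, Species F, and Species R only — synapomorphy for {Species C, Species F, Species R}.
Most parsimonious ingroup topology: (((Species T,Species U),((Species R,Species F),Species C)),Species W).
Species T and Species U share a more recent common ancestor with each other than either does with Species R, so Species R is the least closely related of the three.

Species R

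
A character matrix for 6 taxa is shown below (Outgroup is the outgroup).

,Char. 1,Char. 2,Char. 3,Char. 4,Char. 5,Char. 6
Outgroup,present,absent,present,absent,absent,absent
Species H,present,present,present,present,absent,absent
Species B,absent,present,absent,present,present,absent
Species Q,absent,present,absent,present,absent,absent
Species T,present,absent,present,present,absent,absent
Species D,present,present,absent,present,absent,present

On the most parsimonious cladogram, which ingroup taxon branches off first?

Species T

Character polarity is set by the outgroup: the derived state is whichever differs from the outgroup's state, so for Char. 1, Char. 3 the derived state is 'absent', and for the remaining characters it is 'present'.
Char. 1 (derived state 'absent') is shared by Species B and Species Q — a synapomorphy uniting that clade.
Only Species B, Species D, Species H, and Species Q show the derived state 'present' for Char. 2, supporting them as a clade.
Char. 3 (derived state 'absent') is shared by Species B, Species D, and Species Q — a synapomorphy uniting that clade.
Char. 4 (derived state 'present') is shared by all ingroup taxa — unites the whole ingroup.
Char. 5 (derived state 'present') is unique to Species B (autapomorphy; uninformative for grouping).
Char. 6 (derived state 'present') is unique to Species D (autapomorphy; uninformative for grouping).
Most parsimonious ingroup topology: ((Species H,((Species B,Species Q),Species D)),Species T).
Species T is sister to the clade containing all other ingroup taxa, so it is the earliest-diverging (most basal) ingroup lineage.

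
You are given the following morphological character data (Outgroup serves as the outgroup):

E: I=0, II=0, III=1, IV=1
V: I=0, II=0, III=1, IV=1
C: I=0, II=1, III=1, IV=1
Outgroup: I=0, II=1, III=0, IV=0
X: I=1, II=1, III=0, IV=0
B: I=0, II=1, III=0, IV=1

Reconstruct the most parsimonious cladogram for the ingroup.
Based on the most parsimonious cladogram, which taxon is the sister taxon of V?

E

Character polarity is set by the outgroup: the derived state is whichever differs from the outgroup's state, so for II the derived state is '0', and for the remaining characters it is '1'.
I (derived state '1') is unique to X (autapomorphy; uninformative for grouping).
Only E and V show the derived state '0' for II, supporting them as a clade.
III: derived state '1' in C, E, and V only — synapomorphy for {C, E, V}.
IV (derived state '1') is shared by B, C, E, and V — a synapomorphy uniting that clade.
Most parsimonious ingroup topology: ((B,((E,V),C)),X).
V and E form a cherry on this tree, so they are sister taxa.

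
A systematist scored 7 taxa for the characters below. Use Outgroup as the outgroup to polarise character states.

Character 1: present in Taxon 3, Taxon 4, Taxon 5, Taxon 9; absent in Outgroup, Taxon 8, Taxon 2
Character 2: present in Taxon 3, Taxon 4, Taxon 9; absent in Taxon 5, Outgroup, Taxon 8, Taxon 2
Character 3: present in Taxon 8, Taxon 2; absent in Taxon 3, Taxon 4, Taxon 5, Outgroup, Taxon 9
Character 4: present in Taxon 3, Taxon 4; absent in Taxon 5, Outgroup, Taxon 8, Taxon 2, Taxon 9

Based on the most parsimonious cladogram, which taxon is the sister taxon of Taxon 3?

Taxon 4

The outgroup has state 'absent' for every character, so 'present' is the derived state throughout.
Character 1: derived state 'present' in Taxon 3, Taxon 4, Taxon 5, and Taxon 9 only — synapomorphy for {Taxon 3, Taxon 4, Taxon 5, Taxon 9}.
Character 2 (derived state 'present') is shared by Taxon 3, Taxon 4, and Taxon 9 — a synapomorphy uniting that clade.
Only Taxon 2 and Taxon 8 show the derived state 'present' for Character 3, supporting them as a clade.
Character 4: derived state 'present' in Taxon 3 and Taxon 4 only — synapomorphy for {Taxon 3, Taxon 4}.
Most parsimonious ingroup topology: ((((Taxon 3,Taxon 4),Taxon 9),Taxon 5),(Taxon 8,Taxon 2)).
Taxon 3 and Taxon 4 form a cherry on this tree, so they are sister taxa.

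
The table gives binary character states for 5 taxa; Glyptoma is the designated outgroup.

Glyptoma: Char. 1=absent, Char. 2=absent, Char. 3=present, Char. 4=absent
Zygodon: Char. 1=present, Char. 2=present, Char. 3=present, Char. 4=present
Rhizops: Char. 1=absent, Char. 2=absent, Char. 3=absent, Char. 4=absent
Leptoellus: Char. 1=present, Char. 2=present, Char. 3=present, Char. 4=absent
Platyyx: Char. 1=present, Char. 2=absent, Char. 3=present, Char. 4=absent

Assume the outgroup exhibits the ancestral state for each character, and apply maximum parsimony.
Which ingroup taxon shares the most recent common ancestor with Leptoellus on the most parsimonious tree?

Character polarity is set by the outgroup: the derived state is whichever differs from the outgroup's state, so for Char. 3 the derived state is 'absent', and for the remaining characters it is 'present'.
Char. 1: derived state 'present' in Leptoellus, Platyyx, and Zygodon only — synapomorphy for {Leptoellus, Platyyx, Zygodon}.
Only Leptoellus and Zygodon show the derived state 'present' for Char. 2, supporting them as a clade.
Char. 3: derived state 'absent' in Rhizops only — an autapomorphy, so it tells us nothing about relationships among taxa.
Char. 4: derived state 'present' in Zygodon only — an autapomorphy, so it tells us nothing about relationships among taxa.
Most parsimonious ingroup topology: (((Zygodon,Leptoellus),Platyyx),Rhizops).
Leptoellus and Zygodon form a cherry on this tree, so they are sister taxa.

Zygodon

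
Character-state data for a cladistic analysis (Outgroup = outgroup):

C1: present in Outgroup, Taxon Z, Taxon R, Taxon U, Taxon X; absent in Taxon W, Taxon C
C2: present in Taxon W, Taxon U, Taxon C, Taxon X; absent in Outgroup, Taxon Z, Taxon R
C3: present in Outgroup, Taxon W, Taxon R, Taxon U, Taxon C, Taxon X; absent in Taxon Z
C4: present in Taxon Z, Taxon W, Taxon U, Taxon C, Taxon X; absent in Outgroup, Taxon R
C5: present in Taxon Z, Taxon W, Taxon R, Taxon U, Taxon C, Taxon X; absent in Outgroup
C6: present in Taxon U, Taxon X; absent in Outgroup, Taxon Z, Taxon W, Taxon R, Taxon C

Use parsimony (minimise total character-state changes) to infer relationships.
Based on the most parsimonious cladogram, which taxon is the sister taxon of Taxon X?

Character polarity is set by the outgroup: the derived state is whichever differs from the outgroup's state, so for C1, C3 the derived state is 'absent', and for the remaining characters it is 'present'.
C1: derived state 'absent' in Taxon C and Taxon W only — synapomorphy for {Taxon C, Taxon W}.
C2: derived state 'present' in Taxon C, Taxon U, Taxon W, and Taxon X only — synapomorphy for {Taxon C, Taxon U, Taxon W, Taxon X}.
C3: derived state 'absent' in Taxon Z only — an autapomorphy, so it tells us nothing about relationships among taxa.
C4: derived state 'present' in Taxon C, Taxon U, Taxon W, Taxon X, and Taxon Z only — synapomorphy for {Taxon C, Taxon U, Taxon W, Taxon X, Taxon Z}.
C5 (derived state 'present') is shared by all ingroup taxa — unites the whole ingroup.
C6: derived state 'present' in Taxon U and Taxon X only — synapomorphy for {Taxon U, Taxon X}.
Most parsimonious ingroup topology: ((Taxon Z,((Taxon W,Taxon C),(Taxon U,Taxon X))),Taxon R).
Taxon X and Taxon U form a cherry on this tree, so they are sister taxa.

Taxon U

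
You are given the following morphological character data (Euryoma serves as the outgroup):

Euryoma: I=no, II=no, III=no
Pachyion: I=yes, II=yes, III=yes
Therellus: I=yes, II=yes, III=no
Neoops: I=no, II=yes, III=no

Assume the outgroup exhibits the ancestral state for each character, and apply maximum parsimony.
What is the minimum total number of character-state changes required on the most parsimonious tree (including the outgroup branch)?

The outgroup has state 'no' for every character, so 'yes' is the derived state throughout.
I: derived state 'yes' in Pachyion and Therellus only — synapomorphy for {Pachyion, Therellus}.
All ingroup taxa share the derived state 'yes' for II; it defines the ingroup but does not resolve relationships within it.
III (derived state 'yes') is unique to Pachyion (autapomorphy; uninformative for grouping).
Most parsimonious ingroup topology: ((Pachyion,Therellus),Neoops).
Changes per character on this tree: I: 1; II: 1; III: 1.
Total = 3.

3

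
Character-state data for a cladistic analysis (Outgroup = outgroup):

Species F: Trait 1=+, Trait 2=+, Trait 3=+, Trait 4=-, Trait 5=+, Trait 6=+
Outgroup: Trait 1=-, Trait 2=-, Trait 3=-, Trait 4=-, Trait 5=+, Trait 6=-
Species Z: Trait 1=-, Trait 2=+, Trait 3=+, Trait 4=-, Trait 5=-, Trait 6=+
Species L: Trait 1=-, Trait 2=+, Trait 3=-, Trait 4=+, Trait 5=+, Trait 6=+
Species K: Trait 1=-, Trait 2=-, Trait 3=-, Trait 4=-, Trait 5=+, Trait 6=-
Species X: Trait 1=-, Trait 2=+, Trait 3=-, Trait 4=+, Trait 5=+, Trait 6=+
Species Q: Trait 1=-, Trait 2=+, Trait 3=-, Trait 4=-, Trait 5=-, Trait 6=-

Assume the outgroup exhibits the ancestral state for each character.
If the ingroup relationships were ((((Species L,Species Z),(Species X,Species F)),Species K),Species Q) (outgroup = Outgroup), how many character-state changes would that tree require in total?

10

Map each character onto ((((Species L,Species Z),(Species X,Species F)),Species K),Species Q) (rooted by Outgroup) and count the minimum state changes it requires (Fitch parsimony):
Trait 1: 1; Trait 2: 2; Trait 3: 2; Trait 4: 2; Trait 5: 2; Trait 6: 1.
Total tree length = 10.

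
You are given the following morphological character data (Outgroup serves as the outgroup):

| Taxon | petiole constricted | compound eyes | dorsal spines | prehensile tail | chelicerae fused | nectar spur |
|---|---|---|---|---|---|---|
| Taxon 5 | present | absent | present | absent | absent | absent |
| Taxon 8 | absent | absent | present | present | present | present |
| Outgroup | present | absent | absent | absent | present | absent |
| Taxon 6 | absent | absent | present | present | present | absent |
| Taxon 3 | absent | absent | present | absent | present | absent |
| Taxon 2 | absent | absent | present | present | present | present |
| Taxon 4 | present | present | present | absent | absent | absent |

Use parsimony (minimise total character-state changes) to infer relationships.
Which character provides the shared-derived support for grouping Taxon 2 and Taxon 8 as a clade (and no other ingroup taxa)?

nectar spur

Character polarity is set by the outgroup: the derived state is whichever differs from the outgroup's state, so for petiole constricted, chelicerae fused the derived state is 'absent', and for the remaining characters it is 'present'.
petiole constricted: derived state 'absent' in Taxon 2, Taxon 3, Taxon 6, and Taxon 8 only — synapomorphy for {Taxon 2, Taxon 3, Taxon 6, Taxon 8}.
compound eyes: derived state 'present' in Taxon 4 only — an autapomorphy, so it tells us nothing about relationships among taxa.
dorsal spines (derived state 'present') is shared by all ingroup taxa — unites the whole ingroup.
Only Taxon 2, Taxon 6, and Taxon 8 show the derived state 'present' for prehensile tail, supporting them as a clade.
chelicerae fused: derived state 'absent' in Taxon 4 and Taxon 5 only — synapomorphy for {Taxon 4, Taxon 5}.
nectar spur (derived state 'present') is shared by Taxon 2 and Taxon 8 — a synapomorphy uniting that clade.
Most parsimonious ingroup topology: ((Taxon 4,Taxon 5),(((Taxon 2,Taxon 8),Taxon 6),Taxon 3)).
The clade {Taxon 2, Taxon 8} is supported by nectar spur: its derived state 'present' occurs in exactly those taxa and in no other taxon (including the outgroup).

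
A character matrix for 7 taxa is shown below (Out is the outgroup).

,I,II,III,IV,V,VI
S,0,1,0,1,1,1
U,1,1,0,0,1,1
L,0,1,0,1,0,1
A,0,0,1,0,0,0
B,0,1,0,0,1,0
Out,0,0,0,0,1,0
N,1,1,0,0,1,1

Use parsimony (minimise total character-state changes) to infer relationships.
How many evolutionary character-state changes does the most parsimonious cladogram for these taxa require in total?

7

Character polarity is set by the outgroup: the derived state is whichever differs from the outgroup's state, so for V the derived state is '0', and for the remaining characters it is '1'.
I: derived state '1' in N and U only — synapomorphy for {N, U}.
II: derived state '1' in B, L, N, S, and U only — synapomorphy for {B, L, N, S, U}.
III (derived state '1') is unique to A (autapomorphy; uninformative for grouping).
IV (derived state '1') is shared by L and S — a synapomorphy uniting that clade.
V (state '0') occurs in A and L but conflicts with the nesting implied by the other characters — most parsimoniously interpreted as homoplasy.
Only L, N, S, and U show the derived state '1' for VI, supporting them as a clade.
Most parsimonious ingroup topology: (A,(((S,L),(N,U)),B)).
Changes per character on this tree: I: 1; II: 1; III: 1; IV: 1; V: 2; VI: 1.
Total = 7.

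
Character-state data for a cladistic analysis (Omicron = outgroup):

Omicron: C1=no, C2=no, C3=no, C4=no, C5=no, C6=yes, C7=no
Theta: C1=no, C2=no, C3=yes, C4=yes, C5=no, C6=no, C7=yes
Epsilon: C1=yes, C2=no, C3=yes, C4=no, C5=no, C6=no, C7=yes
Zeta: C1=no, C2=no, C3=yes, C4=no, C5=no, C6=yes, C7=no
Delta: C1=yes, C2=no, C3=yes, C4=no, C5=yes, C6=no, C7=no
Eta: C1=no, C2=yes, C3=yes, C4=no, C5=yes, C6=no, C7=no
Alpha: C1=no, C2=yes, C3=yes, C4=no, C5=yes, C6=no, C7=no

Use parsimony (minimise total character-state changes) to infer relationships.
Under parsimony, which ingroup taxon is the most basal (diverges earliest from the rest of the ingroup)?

Character polarity is set by the outgroup: the derived state is whichever differs from the outgroup's state, so for C6 the derived state is 'no', and for the remaining characters it is 'yes'.
C1 (state 'yes') occurs in Delta and Epsilon but conflicts with the nesting implied by the other characters — most parsimoniously interpreted as homoplasy.
C2 (derived state 'yes') is shared by Alpha and Eta — a synapomorphy uniting that clade.
C3 (derived state 'yes') is shared by all ingroup taxa — unites the whole ingroup.
C4 (derived state 'yes') is unique to Theta (autapomorphy; uninformative for grouping).
Only Alpha, Delta, and Eta show the derived state 'yes' for C5, supporting them as a clade.
C6: derived state 'no' in Alpha, Delta, Epsilon, Eta, and Theta only — synapomorphy for {Alpha, Delta, Epsilon, Eta, Theta}.
C7: derived state 'yes' in Epsilon and Theta only — synapomorphy for {Epsilon, Theta}.
Most parsimonious ingroup topology: (((Theta,Epsilon),(Delta,(Eta,Alpha))),Zeta).
Zeta is sister to the clade containing all other ingroup taxa, so it is the earliest-diverging (most basal) ingroup lineage.

Zeta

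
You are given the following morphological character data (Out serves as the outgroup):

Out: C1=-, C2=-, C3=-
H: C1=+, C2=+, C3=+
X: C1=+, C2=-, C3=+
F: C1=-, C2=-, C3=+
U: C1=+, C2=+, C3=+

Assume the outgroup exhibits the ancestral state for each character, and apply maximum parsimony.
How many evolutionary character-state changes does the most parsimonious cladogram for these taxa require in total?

The outgroup has state '-' for every character, so '+' is the derived state throughout.
Only H, U, and X show the derived state '+' for C1, supporting them as a clade.
Only H and U show the derived state '+' for C2, supporting them as a clade.
C3 (derived state '+') is shared by all ingroup taxa — unites the whole ingroup.
Most parsimonious ingroup topology: (((H,U),X),F).
Changes per character on this tree: C1: 1; C2: 1; C3: 1.
Total = 3.

3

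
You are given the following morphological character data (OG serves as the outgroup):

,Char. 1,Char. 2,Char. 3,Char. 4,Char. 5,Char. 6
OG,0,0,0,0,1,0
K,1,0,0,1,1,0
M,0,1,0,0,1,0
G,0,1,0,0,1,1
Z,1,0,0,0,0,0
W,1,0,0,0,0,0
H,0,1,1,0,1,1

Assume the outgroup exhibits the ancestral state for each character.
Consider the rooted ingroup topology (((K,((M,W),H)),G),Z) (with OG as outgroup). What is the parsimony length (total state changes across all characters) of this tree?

12

Map each character onto (((K,((M,W),H)),G),Z) (rooted by OG) and count the minimum state changes it requires (Fitch parsimony):
Char. 1: 3; Char. 2: 3; Char. 3: 1; Char. 4: 1; Char. 5: 2; Char. 6: 2.
Total tree length = 12.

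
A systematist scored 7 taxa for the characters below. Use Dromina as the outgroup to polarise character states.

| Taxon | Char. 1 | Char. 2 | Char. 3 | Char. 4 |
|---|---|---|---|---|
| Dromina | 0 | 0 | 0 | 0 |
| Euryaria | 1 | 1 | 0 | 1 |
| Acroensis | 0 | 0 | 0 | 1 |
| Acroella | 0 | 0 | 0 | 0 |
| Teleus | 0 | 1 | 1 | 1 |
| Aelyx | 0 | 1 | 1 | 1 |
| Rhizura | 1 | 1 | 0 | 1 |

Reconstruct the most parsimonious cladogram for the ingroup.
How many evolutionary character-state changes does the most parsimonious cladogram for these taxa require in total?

The outgroup has state '0' for every character, so '1' is the derived state throughout.
Only Euryaria and Rhizura show the derived state '1' for Char. 1, supporting them as a clade.
Only Aelyx, Euryaria, Rhizura, and Teleus show the derived state '1' for Char. 2, supporting them as a clade.
Char. 3: derived state '1' in Aelyx and Teleus only — synapomorphy for {Aelyx, Teleus}.
Char. 4: derived state '1' in Acroensis, Aelyx, Euryaria, Rhizura, and Teleus only — synapomorphy for {Acroensis, Aelyx, Euryaria, Rhizura, Teleus}.
Most parsimonious ingroup topology: ((((Euryaria,Rhizura),(Teleus,Aelyx)),Acroensis),Acroella).
Changes per character on this tree: Char. 1: 1; Char. 2: 1; Char. 3: 1; Char. 4: 1.
Total = 4.

4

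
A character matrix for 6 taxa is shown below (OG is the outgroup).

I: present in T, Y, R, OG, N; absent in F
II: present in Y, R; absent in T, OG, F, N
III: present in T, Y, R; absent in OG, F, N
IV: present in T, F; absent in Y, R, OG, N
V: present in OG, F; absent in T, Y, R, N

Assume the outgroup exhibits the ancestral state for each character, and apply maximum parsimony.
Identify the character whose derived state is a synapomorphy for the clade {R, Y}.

II

Character polarity is set by the outgroup: the derived state is whichever differs from the outgroup's state, so for I, V the derived state is 'absent', and for the remaining characters it is 'present'.
I (derived state 'absent') is unique to F (autapomorphy; uninformative for grouping).
II: derived state 'present' in R and Y only — synapomorphy for {R, Y}.
III (derived state 'present') is shared by R, T, and Y — a synapomorphy uniting that clade.
IV (state 'present') occurs in F and T but conflicts with the nesting implied by the other characters — most parsimoniously interpreted as homoplasy.
V (derived state 'absent') is shared by N, R, T, and Y — a synapomorphy uniting that clade.
Most parsimonious ingroup topology: ((N,((R,Y),T)),F).
The clade {R, Y} is supported by II: its derived state 'present' occurs in exactly those taxa and in no other taxon (including the outgroup).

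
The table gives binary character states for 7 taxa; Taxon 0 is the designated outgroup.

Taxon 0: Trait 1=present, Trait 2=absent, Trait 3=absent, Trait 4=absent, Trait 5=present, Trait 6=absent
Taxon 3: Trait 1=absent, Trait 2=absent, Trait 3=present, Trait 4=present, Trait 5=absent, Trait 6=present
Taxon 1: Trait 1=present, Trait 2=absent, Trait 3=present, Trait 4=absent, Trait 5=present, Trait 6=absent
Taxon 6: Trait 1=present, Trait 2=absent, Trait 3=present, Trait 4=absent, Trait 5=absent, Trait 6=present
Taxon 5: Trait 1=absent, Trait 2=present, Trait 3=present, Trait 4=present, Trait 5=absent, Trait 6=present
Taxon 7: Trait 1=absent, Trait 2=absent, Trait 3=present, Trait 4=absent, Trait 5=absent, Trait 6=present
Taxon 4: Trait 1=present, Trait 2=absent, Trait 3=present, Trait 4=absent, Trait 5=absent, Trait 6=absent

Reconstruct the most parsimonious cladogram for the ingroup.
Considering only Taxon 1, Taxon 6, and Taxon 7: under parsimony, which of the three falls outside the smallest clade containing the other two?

Character polarity is set by the outgroup: the derived state is whichever differs from the outgroup's state, so for Trait 1, Trait 5 the derived state is 'absent', and for the remaining characters it is 'present'.
Trait 1: derived state 'absent' in Taxon 3, Taxon 5, and Taxon 7 only — synapomorphy for {Taxon 3, Taxon 5, Taxon 7}.
Trait 2 (derived state 'present') is unique to Taxon 5 (autapomorphy; uninformative for grouping).
Trait 3 (derived state 'present') is shared by all ingroup taxa — unites the whole ingroup.
Only Taxon 3 and Taxon 5 show the derived state 'present' for Trait 4, supporting them as a clade.
Only Taxon 3, Taxon 4, Taxon 5, Taxon 6, and Taxon 7 show the derived state 'absent' for Trait 5, supporting them as a clade.
Trait 6: derived state 'present' in Taxon 3, Taxon 5, Taxon 6, and Taxon 7 only — synapomorphy for {Taxon 3, Taxon 5, Taxon 6, Taxon 7}.
Most parsimonious ingroup topology: (((((Taxon 3,Taxon 5),Taxon 7),Taxon 6),Taxon 4),Taxon 1).
Taxon 6 and Taxon 7 share a more recent common ancestor with each other than either does with Taxon 1, so Taxon 1 is the least closely related of the three.

Taxon 1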